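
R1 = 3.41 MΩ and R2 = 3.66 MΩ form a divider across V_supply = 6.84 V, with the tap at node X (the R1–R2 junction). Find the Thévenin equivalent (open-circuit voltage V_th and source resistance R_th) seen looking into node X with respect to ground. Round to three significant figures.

V_th ≈ 3.54 V, R_th ≈ 1.77 MΩ

V_th is the unloaded tap voltage: V_supply · R2/(R1+R2) = 6.84 × 0.5177 = 3.541 V.
Looking into X with the source shorted: R_th = R1·R2/(R1+R2) = 3.410 × 3.66/7.070 = 1.765 MΩ.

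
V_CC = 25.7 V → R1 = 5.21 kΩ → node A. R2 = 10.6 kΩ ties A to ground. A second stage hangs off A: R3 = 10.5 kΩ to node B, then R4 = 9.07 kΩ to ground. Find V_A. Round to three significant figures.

V_A ≈ 14.6 V

The second stage (R3 + R4 = 19.57 kΩ) loads node A in parallel with R2.
R2 ‖ (R3+R4) = 6.876 kΩ.
So V_A = 25.7 × 0.5689 = 14.62 V.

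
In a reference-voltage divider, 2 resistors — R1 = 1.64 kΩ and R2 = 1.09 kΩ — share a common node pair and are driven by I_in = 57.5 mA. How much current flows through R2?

I ≈ 34.5 mA

With just two branches, the current splits inversely with resistance.
So I = 57.5 × 1.64/2.730 = 34.54 mA.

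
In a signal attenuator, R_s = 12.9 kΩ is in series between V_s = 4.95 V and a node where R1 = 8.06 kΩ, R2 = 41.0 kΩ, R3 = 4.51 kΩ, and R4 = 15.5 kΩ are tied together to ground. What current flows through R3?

I ≈ 0.166 mA

Parallel bank: R_p = 1/(1/8.06 + 1/41.0 + 1/4.51 + 1/15.5) = 2.300 kΩ.
V_A = 4.95 × 2.300/15.20 = 0.7491 V.
I(R3) = V_A / R3 = 0.7491/4.51 = 0.1661 mA.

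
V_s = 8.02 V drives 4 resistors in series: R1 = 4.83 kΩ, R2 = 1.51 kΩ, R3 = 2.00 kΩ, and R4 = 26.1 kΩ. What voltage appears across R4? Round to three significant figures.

V ≈ 6.08 V

Series total: ΣR = 4.83 + 1.51 + 2.00 + 26.1 = 34.44 kΩ.
Voltage divider: V = V_s · (26.10 / 34.44) = 8.02 × 0.7578 = 6.078 V.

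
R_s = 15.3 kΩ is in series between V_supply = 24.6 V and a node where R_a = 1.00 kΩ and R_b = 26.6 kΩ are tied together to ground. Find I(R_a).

Parallel bank: R_p = 1/(1/1.00 + 1/26.6) = 0.9638 kΩ.
Node voltage V_A = V_supply · R_p/(R_s + R_p) = 24.6 × 0.05926 = 1.458 V.
Branch current I = V_A/R_a = 1.458/1.00 = 1.458 mA.

I ≈ 1.46 mA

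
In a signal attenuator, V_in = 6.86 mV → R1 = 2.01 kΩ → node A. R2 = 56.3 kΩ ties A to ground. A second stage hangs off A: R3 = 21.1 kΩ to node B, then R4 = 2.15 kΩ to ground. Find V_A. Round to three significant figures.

V_A ≈ 6.11 mV

Node A sees R2 in parallel with the series input of stage 2, R3 + R4 = 23.25 kΩ.
Effective lower resistance at A: R2 ‖ 23.25 = 16.45 kΩ.
V_A = 6.86 × 16.45/(2.01 + 16.45) = 6.113 mV.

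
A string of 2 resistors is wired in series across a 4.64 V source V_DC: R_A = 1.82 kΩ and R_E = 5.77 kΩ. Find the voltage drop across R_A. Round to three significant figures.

Series total: ΣR = 1.82 + 5.77 = 7.590 kΩ.
Voltage divider: V = V_DC · (1.820 / 7.590) = 4.64 × 0.2398 = 1.113 V.

V ≈ 1.11 V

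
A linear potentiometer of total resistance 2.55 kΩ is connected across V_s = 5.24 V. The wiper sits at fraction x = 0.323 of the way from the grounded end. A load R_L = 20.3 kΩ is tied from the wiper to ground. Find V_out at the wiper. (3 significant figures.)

V_out ≈ 1.65 V

The pot divides into 1.726 kΩ above the wiper and 0.8236 kΩ below.
(x·R_p) ‖ R_L = 0.7915 kΩ.
Then V_out = V_s · 0.7915/(1.726 + 0.7915) = 1.647 V.
(Unloaded: V_out = x·V_s = 1.69 V.)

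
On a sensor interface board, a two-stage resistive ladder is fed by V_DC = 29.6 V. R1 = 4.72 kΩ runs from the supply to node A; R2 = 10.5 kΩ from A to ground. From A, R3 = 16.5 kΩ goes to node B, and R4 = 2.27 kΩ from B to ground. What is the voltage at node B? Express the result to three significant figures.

Node A sees R2 in parallel with the series input of stage 2, R3 + R4 = 18.77 kΩ.
Effective lower resistance at A: R2 ‖ 18.77 = 6.733 kΩ.
First divider: V_A = V_DC · 6.733/(4.72 + 6.733) = 17.40 V.
Stage 2 is unloaded, so V_B = V_A · R4/(R3+R4) = 17.40 × 2.27/18.77 = 2.105 V.

V_B ≈ 2.10 V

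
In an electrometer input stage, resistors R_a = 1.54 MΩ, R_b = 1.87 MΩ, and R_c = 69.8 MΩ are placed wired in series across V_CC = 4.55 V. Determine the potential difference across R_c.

Total series resistance ΣR = 1.54 + 1.87 + 69.8 = 73.21 MΩ.
V = V_CC · R/ΣR = 4.55 × 0.9534 = 4.338 V.

V ≈ 4.34 V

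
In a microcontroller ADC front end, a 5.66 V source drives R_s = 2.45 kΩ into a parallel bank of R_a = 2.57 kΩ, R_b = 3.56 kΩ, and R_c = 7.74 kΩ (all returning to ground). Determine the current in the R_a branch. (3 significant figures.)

Combine the parallel branches: R_p = (1/2.57 + 1/3.56 + 1/7.74)⁻¹ = 1.251 kΩ.
Node voltage V_A = V_s · R_p/(R_s + R_p) = 5.66 × 0.3381 = 1.913 V.
I(R_a) = V_A / R_a = 1.913/2.57 = 0.7445 mA.
(Equivalently: I_total = 1.529 mA, then current-divider fraction G_k/ΣG = 0.4869.)

I ≈ 0.745 mA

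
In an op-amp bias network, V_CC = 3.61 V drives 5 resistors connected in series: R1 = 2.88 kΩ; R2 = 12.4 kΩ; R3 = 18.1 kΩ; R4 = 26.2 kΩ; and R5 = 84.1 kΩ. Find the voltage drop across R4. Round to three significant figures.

V ≈ 0.658 V

Total series resistance ΣR = 2.88 + 12.4 + 18.1 + 26.2 + 84.1 = 143.7 kΩ.
By the voltage-divider rule, V = 3.61 × 26.20/143.7 = 0.6583 V.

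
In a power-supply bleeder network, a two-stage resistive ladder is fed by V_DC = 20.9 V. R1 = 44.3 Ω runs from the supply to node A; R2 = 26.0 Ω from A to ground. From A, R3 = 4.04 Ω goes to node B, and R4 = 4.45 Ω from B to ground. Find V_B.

The second stage (R3 + R4 = 8.490 Ω) loads node A in parallel with R2.
R2 ‖ (R3+R4) = 6.400 Ω.
First divider: V_A = V_DC · 6.400/(44.3 + 6.400) = 2.638 V.
Then the unloaded second divider: V_B = V_A × R4/(R3+R4) = 2.638 × 0.5241 = 1.383 V.

V_B ≈ 1.38 V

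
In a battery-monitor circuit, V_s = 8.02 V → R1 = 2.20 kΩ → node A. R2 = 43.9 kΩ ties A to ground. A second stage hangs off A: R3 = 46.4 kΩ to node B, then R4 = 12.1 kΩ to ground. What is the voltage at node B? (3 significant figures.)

The second stage (R3 + R4 = 58.50 kΩ) loads node A in parallel with R2.
R2 ‖ (R3+R4) = 25.08 kΩ.
First divider: V_A = V_s · 25.08/(2.20 + 25.08) = 7.373 V.
V_B = V_A × 0.2068 = 1.525 V.

V_B ≈ 1.53 V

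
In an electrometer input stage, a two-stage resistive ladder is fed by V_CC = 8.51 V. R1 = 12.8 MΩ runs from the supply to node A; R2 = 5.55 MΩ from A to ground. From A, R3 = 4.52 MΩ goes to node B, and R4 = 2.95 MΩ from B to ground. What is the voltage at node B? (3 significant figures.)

The second stage (R3 + R4 = 7.470 MΩ) loads node A in parallel with R2.
Effective lower resistance at A: R2 ‖ 7.470 = 3.184 MΩ.
V_A = 8.51 × 3.184/(12.8 + 3.184) = 1.695 V.
Then the unloaded second divider: V_B = V_A × R4/(R3+R4) = 1.695 × 0.3949 = 0.6695 V.

V_B ≈ 0.669 V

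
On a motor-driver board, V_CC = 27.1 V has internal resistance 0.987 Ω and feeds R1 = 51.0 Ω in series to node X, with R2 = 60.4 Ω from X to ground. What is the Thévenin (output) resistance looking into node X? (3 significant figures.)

R_th ≈ 27.9 Ω

R1' = 0.987 + 51.0 = 51.99 Ω (source resistance + R1).
With V_CC suppressed (replaced by a short), R_th = R1' ‖ R2 = (51.99 × 60.4)/(51.99 + 60.4) = 27.94 Ω.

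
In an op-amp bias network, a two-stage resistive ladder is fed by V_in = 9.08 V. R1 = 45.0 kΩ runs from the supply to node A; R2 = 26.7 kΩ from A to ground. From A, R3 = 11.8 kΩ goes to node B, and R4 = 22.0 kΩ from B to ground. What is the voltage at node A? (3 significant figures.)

V_A ≈ 2.26 V

Node A sees R2 in parallel with the series input of stage 2, R3 + R4 = 33.80 kΩ.
R2 ‖ (R3+R4) = 14.92 kΩ.
V_A = 9.08 × 14.92/(45.0 + 14.92) = 2.261 V.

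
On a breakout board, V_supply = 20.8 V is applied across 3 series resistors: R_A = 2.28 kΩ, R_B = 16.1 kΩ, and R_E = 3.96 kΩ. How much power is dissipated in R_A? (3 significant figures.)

ΣR = 22.34 kΩ → I = 20.8/22.34 = 0.9311 mA.
V(R_A) = I·R = 2.123 V; P = V·I = 2.123 × 0.9311 = 1.976 mW.

P ≈ 1.98 mW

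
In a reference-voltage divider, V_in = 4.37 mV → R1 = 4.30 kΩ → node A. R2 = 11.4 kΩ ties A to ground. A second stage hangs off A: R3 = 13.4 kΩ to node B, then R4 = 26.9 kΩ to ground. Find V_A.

The second stage (R3 + R4 = 40.30 kΩ) loads node A in parallel with R2.
Effective lower resistance at A: R2 ‖ 40.30 = 8.886 kΩ.
First divider: V_A = V_in · 8.886/(4.30 + 8.886) = 2.945 mV.

V_A ≈ 2.94 mV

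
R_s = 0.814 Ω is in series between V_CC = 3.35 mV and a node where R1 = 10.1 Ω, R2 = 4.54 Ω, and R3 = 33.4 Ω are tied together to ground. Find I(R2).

I ≈ 0.575 mA

Equivalent of the parallel group: R_p = 2.864 Ω.
V_A = 3.35 × 2.864/3.678 = 2.609 mV.
I(R2) = V_A / R2 = 2.609/4.54 = 0.5746 mA.
(Check via current divider: I_total = 0.9109 mA; share G_k/ΣG = 0.6307 → same result.)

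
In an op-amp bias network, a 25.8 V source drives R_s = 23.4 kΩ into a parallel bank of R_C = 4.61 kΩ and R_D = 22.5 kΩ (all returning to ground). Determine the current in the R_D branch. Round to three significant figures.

I ≈ 0.161 mA

Combine the parallel branches: R_p = (1/4.61 + 1/22.5)⁻¹ = 3.826 kΩ.
V_A = 25.8 × 3.826/27.23 = 3.626 V.
I(R_D) = V_A / R_D = 3.626/22.5 = 0.1611 mA.
(Equivalently: I_total = 0.9476 mA, then current-divider fraction G_k/ΣG = 0.1700.)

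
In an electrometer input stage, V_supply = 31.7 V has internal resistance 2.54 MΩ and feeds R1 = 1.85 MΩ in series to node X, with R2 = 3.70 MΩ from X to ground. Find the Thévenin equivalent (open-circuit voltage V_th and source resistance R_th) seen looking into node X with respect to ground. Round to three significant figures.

R1' = 2.54 + 1.85 = 4.390 MΩ (source resistance + R1).
Open-circuit (no load on X): V_th = V_supply · R2/(R1' + R2) = 31.7 × 3.70/(4.390 + 3.70) = 14.50 V.
Looking into X with the source shorted: R_th = R1'·R2/(R1'+R2) = 4.390 × 3.70/8.090 = 2.008 MΩ.

V_th ≈ 14.5 V, R_th ≈ 2.01 MΩ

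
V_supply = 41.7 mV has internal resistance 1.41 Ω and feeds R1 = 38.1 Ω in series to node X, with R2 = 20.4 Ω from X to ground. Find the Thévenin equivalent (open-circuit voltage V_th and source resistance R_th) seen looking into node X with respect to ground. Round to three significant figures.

R1' = 1.41 + 38.1 = 39.51 Ω (source resistance + R1).
Open-circuit (no load on X): V_th = V_supply · R2/(R1' + R2) = 41.7 × 20.4/(39.51 + 20.4) = 14.20 mV.
With V_supply suppressed (replaced by a short), R_th = R1' ‖ R2 = (39.51 × 20.4)/(39.51 + 20.4) = 13.45 Ω.

V_th ≈ 14.2 mV, R_th ≈ 13.5 Ω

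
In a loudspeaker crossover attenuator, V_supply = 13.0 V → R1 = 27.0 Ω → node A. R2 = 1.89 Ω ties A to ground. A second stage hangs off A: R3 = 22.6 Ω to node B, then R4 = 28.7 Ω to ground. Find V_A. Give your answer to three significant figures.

V_A ≈ 0.822 V

Looking into the second stage from A: R3 + R4 = 51.30 Ω appears in parallel with R2.
Effective lower resistance at A: R2 ‖ 51.30 = 1.823 Ω.
First divider: V_A = V_supply · 1.823/(27.0 + 1.823) = 0.8222 V.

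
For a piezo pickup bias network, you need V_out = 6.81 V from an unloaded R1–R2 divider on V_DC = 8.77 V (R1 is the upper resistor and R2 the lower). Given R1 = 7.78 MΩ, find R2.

R2 ≈ 27.0 MΩ

V_out/V_DC = R2/(R1+R2) = 0.7765.
So R2 = R1 · V_out/(V_DC − V_out) = 7.78 × 6.81/(8.77 − 6.81) = 7.78 × 3.474 = 27.03 MΩ.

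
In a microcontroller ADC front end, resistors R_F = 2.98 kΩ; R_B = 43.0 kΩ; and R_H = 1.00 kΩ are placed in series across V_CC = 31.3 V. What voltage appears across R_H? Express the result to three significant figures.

V ≈ 0.666 V

ΣR = 2.98 + 43.0 + 1.00 = 46.98 kΩ.
Voltage divider: V = V_CC · (1.000 / 46.98) = 31.3 × 0.02129 = 0.6662 V.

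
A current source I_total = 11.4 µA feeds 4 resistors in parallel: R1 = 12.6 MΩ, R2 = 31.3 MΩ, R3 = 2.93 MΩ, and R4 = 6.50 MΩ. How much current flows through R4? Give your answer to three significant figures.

I ≈ 2.89 µA

ΣG = 1/12.6 + 1/31.3 + 1/2.93 + 1/6.50 = 0.6065.
Current divider: I(R4) = I_total · G_k/ΣG = 11.4 × (0.1538/0.6065) = 11.4 × 0.2537 = 2.892 µA.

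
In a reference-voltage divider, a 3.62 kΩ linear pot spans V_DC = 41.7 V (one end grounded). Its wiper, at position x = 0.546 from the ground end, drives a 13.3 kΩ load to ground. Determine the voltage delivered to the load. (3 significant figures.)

V_out ≈ 21.3 V

Lower segment x·R_p = 1.977 kΩ; upper segment (1−x)·R_p = 1.643 kΩ.
Lower segment in parallel with the load: 1.977 ‖ 13.3 = 1.721 kΩ.
V_out = 41.7 × 1.721/(1.643 + 1.721) = 21.33 V.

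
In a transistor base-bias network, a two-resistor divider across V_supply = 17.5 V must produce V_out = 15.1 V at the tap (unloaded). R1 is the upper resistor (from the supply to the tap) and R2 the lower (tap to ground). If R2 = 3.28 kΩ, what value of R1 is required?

R1 ≈ 0.521 kΩ

The divider ratio is R2/(R1+R2) = 15.1/17.5 = 0.8629.
R1 = R2·(1/k − 1) = 3.28 × 0.1589 = 0.5213 kΩ.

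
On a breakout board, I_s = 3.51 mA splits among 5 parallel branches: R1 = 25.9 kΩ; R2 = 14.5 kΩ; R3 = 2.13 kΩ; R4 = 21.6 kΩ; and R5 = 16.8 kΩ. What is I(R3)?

Conductances: ΣG = 1/25.9 + 1/14.5 + 1/2.13 + 1/21.6 + 1/16.8 = 0.6829 (1/kΩ).
R3 takes the fraction G_k/ΣG = 0.4695/0.6829 = 0.6875, so I = 3.51 × 0.6875 = 2.413 mA.

I ≈ 2.41 mA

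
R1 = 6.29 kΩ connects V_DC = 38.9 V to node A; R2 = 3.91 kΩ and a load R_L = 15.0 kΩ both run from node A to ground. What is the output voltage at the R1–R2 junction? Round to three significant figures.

R2 ‖ R_L = (3.91 × 15.0)/(3.91 + 15.0) = 3.102 kΩ.
Now apply the divider: V_out = 38.9 × 0.3302 = 12.85 V.

V_out ≈ 12.8 V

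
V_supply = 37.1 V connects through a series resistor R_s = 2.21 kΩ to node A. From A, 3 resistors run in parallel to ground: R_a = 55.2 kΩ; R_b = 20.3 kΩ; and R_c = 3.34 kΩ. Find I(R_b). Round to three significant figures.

Equivalent of the parallel group: R_p = 2.726 kΩ.
Node voltage V_A = V_supply · R_p/(R_s + R_p) = 37.1 × 0.5523 = 20.49 V.
Branch current I = V_A/R_b = 20.49/20.3 = 1.009 mA.

I ≈ 1.01 mA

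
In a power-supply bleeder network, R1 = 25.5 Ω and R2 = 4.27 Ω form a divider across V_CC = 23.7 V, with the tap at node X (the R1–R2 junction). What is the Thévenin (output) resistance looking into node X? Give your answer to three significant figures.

R_th ≈ 3.66 Ω

Zeroing V_CC shorts the top of R1 to ground, so R_th = R1 ‖ R2 = 3.658 Ω.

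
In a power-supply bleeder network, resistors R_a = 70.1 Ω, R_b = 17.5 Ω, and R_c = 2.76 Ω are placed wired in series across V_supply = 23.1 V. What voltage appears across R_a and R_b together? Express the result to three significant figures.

Total series resistance ΣR = 70.1 + 17.5 + 2.76 = 90.36 Ω.
R_{R_a..R_b} = 70.1 + 17.5 = 87.60 Ω.
V = V_supply · R/ΣR = 23.1 × 0.9695 = 22.39 V.

V ≈ 22.4 V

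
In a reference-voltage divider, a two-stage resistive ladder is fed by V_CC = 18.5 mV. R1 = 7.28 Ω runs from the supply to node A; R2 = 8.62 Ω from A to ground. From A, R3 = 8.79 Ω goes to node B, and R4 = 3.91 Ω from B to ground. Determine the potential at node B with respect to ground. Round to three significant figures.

Node A sees R2 in parallel with the series input of stage 2, R3 + R4 = 12.70 Ω.
Effective lower resistance at A: R2 ‖ 12.70 = 5.135 Ω.
First divider: V_A = V_CC · 5.135/(7.28 + 5.135) = 7.652 mV.
Then the unloaded second divider: V_B = V_A × R4/(R3+R4) = 7.652 × 0.3079 = 2.356 mV.

V_B ≈ 2.36 mV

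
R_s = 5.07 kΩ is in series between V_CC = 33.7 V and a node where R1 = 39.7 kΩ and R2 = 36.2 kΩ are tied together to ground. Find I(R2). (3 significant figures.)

Combine the parallel branches: R_p = (1/39.7 + 1/36.2)⁻¹ = 18.93 kΩ.
Node voltage V_A = V_CC · R_p/(R_s + R_p) = 33.7 × 0.7888 = 26.58 V.
I(R2) = V_A / R2 = 26.58/36.2 = 0.7343 mA.

I ≈ 0.734 mA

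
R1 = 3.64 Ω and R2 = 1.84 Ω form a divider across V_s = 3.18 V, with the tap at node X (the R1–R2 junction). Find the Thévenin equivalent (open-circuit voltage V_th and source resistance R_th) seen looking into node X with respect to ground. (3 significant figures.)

With X open, the divider is unloaded: V_th = 3.18 × 1.84/5.480 = 1.068 V.
Zeroing V_s shorts the top of R1 to ground, so R_th = R1 ‖ R2 = 1.222 Ω.

V_th ≈ 1.07 V, R_th ≈ 1.22 Ω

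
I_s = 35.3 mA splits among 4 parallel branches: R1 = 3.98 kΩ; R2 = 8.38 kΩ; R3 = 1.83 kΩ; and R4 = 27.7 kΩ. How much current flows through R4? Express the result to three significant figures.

I ≈ 1.34 mA

Total conductance ΣG = 1/3.98 + 1/8.38 + 1/1.83 + 1/27.7 = 0.9531 (units of 1/kΩ).
Current divider: I(R4) = I_s · G_k/ΣG = 35.3 × (0.03610/0.9531) = 35.3 × 0.03788 = 1.337 mA.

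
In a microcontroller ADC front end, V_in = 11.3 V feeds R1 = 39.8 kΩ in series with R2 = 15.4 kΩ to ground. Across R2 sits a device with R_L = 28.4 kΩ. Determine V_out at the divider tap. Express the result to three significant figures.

V_out ≈ 2.27 V

First combine the lower leg with the load: R2 ‖ R_L = 9.985 kΩ.
Then V_out = V_in · R2'/(R1 + R2') = 11.3 × 9.985/49.79 = 2.266 V.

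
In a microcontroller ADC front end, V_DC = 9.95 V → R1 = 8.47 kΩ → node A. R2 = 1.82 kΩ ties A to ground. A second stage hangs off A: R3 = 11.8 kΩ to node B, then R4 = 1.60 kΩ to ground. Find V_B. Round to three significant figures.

V_B ≈ 0.189 V

Looking into the second stage from A: R3 + R4 = 13.40 kΩ appears in parallel with R2.
R2 ‖ (R3+R4) = 1.602 kΩ.
V_A = 9.95 × 1.602/(8.47 + 1.602) = 1.583 V.
Stage 2 is unloaded, so V_B = V_A · R4/(R3+R4) = 1.583 × 1.60/13.40 = 0.1890 V.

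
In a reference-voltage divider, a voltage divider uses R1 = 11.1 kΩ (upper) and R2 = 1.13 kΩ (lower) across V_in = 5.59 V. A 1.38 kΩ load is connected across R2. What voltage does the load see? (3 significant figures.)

V_out ≈ 0.296 V

The load sits in parallel with R2, giving an effective lower resistance R2' = R2·R_L/(R2+R_L) = 0.6213 kΩ.
Then V_out = V_in · R2'/(R1 + R2') = 5.59 × 0.6213/11.72 = 0.2963 V.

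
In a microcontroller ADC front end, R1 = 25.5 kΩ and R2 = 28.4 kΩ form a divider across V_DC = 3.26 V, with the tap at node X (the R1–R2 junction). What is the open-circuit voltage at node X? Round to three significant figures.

V_th ≈ 1.72 V

V_th is the unloaded tap voltage: V_DC · R2/(R1+R2) = 3.26 × 0.5269 = 1.718 V.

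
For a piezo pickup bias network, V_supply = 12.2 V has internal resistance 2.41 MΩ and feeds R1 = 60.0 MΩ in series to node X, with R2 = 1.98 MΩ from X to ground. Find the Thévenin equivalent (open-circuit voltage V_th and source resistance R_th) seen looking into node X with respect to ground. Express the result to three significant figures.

R1' = 2.41 + 60.0 = 62.41 MΩ (source resistance + R1).
Open-circuit (no load on X): V_th = V_supply · R2/(R1' + R2) = 12.2 × 1.98/(62.41 + 1.98) = 0.3752 V.
Looking into X with the source shorted: R_th = R1'·R2/(R1'+R2) = 62.41 × 1.98/64.39 = 1.919 MΩ.

V_th ≈ 0.375 V, R_th ≈ 1.92 MΩ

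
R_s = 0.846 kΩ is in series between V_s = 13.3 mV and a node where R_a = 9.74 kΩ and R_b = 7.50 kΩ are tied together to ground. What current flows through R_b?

Equivalent of the parallel group: R_p = 4.237 kΩ.
V_A by voltage divider: V_A = 13.3 × 4.237/(0.846 + 4.237) = 11.09 mV.
Branch current I = V_A/R_b = 11.09/7.50 = 1.478 µA.
(Equivalently: I_total = 2.616 µA, then current-divider fraction G_k/ΣG = 0.5650.)

I ≈ 1.48 µA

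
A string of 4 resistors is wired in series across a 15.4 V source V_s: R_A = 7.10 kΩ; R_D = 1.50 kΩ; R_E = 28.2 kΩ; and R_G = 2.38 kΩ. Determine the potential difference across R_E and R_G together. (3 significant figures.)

Total series resistance ΣR = 7.10 + 1.50 + 28.2 + 2.38 = 39.18 kΩ.
R_{R_E..R_G} = 28.2 + 2.38 = 30.58 kΩ.
By the voltage-divider rule, V = 15.4 × 30.58/39.18 = 12.02 V.

V ≈ 12.0 V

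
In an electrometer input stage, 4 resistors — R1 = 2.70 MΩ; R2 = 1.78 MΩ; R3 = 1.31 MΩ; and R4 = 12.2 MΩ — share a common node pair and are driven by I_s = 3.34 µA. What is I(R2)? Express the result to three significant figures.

I ≈ 1.06 µA

Conductances: ΣG = 1/2.70 + 1/1.78 + 1/1.31 + 1/12.2 = 1.777 (1/MΩ).
Current divider: I(R2) = I_s · G_k/ΣG = 3.34 × (0.5618/1.777) = 3.34 × 0.3161 = 1.056 µA.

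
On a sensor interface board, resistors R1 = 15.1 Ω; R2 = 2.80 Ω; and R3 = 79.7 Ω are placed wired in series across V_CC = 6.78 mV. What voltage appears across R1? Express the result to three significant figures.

V ≈ 1.05 mV

Total series resistance ΣR = 15.1 + 2.80 + 79.7 = 97.60 Ω.
V = V_CC · R/ΣR = 6.78 × 0.1547 = 1.049 mV.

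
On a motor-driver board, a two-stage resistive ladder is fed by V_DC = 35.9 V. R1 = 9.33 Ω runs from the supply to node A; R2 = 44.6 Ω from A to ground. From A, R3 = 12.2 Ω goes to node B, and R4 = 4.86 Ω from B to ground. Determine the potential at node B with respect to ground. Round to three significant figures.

V_B ≈ 5.82 V

Node A sees R2 in parallel with the series input of stage 2, R3 + R4 = 17.06 Ω.
Effective lower resistance at A: R2 ‖ 17.06 = 12.34 Ω.
So V_A = 35.9 × 0.5694 = 20.44 V.
Then the unloaded second divider: V_B = V_A × R4/(R3+R4) = 20.44 × 0.2849 = 5.824 V.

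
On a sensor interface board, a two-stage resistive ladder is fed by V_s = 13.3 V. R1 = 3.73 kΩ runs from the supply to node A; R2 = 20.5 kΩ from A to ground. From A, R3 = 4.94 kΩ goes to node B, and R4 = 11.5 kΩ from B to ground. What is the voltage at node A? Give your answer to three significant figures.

V_A ≈ 9.44 V

Node A sees R2 in parallel with the series input of stage 2, R3 + R4 = 16.44 kΩ.
Effective lower resistance at A: R2 ‖ 16.44 = 9.123 kΩ.
First divider: V_A = V_s · 9.123/(3.73 + 9.123) = 9.440 V.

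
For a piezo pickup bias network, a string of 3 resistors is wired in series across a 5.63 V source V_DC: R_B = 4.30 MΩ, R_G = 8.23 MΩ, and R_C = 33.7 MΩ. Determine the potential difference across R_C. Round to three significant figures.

V ≈ 4.10 V

Series total: ΣR = 4.30 + 8.23 + 33.7 = 46.23 MΩ.
By the voltage-divider rule, V = 5.63 × 33.70/46.23 = 4.104 V.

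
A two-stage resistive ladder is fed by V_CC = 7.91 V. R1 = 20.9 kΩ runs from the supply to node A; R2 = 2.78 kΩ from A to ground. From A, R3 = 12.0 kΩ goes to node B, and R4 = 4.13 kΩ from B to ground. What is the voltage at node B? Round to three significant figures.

Looking into the second stage from A: R3 + R4 = 16.13 kΩ appears in parallel with R2.
R2 ‖ (R3+R4) = 2.371 kΩ.
V_A = 7.91 × 2.371/(20.9 + 2.371) = 0.8060 V.
Stage 2 is unloaded, so V_B = V_A · R4/(R3+R4) = 0.8060 × 4.13/16.13 = 0.2064 V.

V_B ≈ 0.206 V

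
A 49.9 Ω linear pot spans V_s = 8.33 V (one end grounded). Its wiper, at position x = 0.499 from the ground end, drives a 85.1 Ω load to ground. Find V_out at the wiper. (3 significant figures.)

The pot divides into 25.00 Ω above the wiper and 24.90 Ω below.
Lower segment in parallel with the load: 24.90 ‖ 85.1 = 19.26 Ω.
V_out = 8.33 × 19.26/(25.00 + 19.26) = 3.625 V.
(Unloaded: V_out = x·V_s = 4.16 V.)

V_out ≈ 3.63 V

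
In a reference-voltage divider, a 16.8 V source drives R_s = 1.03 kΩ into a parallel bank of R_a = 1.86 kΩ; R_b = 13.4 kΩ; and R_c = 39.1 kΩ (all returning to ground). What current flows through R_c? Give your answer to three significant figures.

I ≈ 0.259 mA

Combine the parallel branches: R_p = (1/1.86 + 1/13.4 + 1/39.1)⁻¹ = 1.568 kΩ.
V_A = 16.8 × 1.568/2.598 = 10.14 V.
I(R_c) = V_A / R_c = 10.14/39.1 = 0.2593 mA.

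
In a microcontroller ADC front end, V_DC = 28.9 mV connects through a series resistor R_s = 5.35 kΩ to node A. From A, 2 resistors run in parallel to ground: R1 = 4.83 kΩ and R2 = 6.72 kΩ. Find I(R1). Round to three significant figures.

I ≈ 2.06 µA

Parallel bank: R_p = 1/(1/4.83 + 1/6.72) = 2.810 kΩ.
V_A by voltage divider: V_A = 28.9 × 2.810/(5.35 + 2.810) = 9.953 mV.
I(R1) = V_A / R1 = 9.953/4.83 = 2.061 µA.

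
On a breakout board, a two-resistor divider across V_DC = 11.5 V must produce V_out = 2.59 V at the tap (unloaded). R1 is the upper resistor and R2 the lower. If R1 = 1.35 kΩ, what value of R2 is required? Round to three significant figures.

R2 ≈ 0.392 kΩ

Required fraction k = V_out/V_DC = 0.2252.
So R2 = R1 · V_out/(V_DC − V_out) = 1.35 × 2.59/(11.5 − 2.59) = 1.35 × 0.2907 = 0.3924 kΩ.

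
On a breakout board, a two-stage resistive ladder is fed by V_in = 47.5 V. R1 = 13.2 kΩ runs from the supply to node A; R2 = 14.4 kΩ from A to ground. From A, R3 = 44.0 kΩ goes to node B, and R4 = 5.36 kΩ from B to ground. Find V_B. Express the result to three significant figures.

The second stage (R3 + R4 = 49.36 kΩ) loads node A in parallel with R2.
Effective lower resistance at A: R2 ‖ 49.36 = 11.15 kΩ.
V_A = 47.5 × 11.15/(13.2 + 11.15) = 21.75 V.
Then the unloaded second divider: V_B = V_A × R4/(R3+R4) = 21.75 × 0.1086 = 2.362 V.

V_B ≈ 2.36 V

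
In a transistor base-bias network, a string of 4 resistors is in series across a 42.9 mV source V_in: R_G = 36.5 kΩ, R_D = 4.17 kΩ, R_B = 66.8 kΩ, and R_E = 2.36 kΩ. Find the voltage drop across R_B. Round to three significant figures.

V ≈ 26.1 mV

Total series resistance ΣR = 36.5 + 4.17 + 66.8 + 2.36 = 109.8 kΩ.
By the voltage-divider rule, V = 42.9 × 66.80/109.8 = 26.09 mV.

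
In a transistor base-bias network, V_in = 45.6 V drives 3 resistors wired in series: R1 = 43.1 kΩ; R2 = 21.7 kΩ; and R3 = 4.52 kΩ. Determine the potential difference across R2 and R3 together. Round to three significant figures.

V ≈ 17.2 V

Total series resistance ΣR = 43.1 + 21.7 + 4.52 = 69.32 kΩ.
R_{R2..R3} = 21.7 + 4.52 = 26.22 kΩ.
Voltage divider: V = V_in · (26.22 / 69.32) = 45.6 × 0.3782 = 17.25 V.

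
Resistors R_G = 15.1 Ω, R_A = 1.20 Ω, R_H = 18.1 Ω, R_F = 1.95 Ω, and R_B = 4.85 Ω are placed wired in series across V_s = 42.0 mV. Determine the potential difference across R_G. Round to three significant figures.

V ≈ 15.4 mV

ΣR = 15.1 + 1.20 + 18.1 + 1.95 + 4.85 = 41.20 Ω.
By the voltage-divider rule, V = 42.0 × 15.10/41.20 = 15.39 mV.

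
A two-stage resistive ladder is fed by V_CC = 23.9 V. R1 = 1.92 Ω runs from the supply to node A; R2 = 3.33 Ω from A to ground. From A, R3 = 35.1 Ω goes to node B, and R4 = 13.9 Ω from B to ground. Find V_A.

The second stage (R3 + R4 = 49.00 Ω) loads node A in parallel with R2.
Effective lower resistance at A: R2 ‖ 49.00 = 3.118 Ω.
V_A = 23.9 × 3.118/(1.92 + 3.118) = 14.79 V.

V_A ≈ 14.8 V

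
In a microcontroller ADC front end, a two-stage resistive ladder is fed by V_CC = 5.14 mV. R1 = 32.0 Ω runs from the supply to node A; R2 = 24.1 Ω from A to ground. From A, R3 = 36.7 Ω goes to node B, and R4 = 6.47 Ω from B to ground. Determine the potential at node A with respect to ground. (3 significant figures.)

V_A ≈ 1.67 mV

The second stage (R3 + R4 = 43.17 Ω) loads node A in parallel with R2.
Effective lower resistance at A: R2 ‖ 43.17 = 15.47 Ω.
V_A = 5.14 × 15.47/(32.0 + 15.47) = 1.675 mV.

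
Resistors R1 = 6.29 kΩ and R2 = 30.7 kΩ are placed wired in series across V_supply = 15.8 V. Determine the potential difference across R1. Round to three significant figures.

ΣR = 6.29 + 30.7 = 36.99 kΩ.
By the voltage-divider rule, V = 15.8 × 6.290/36.99 = 2.687 V.

V ≈ 2.69 V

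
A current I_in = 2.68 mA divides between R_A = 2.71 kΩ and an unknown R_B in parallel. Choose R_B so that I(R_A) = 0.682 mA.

R_B ≈ 0.925 kΩ

Two-branch current divider: I_A = I_in · R_B/(R_A + R_B).
With f = 0.2545, R_B = R_A · f/(1−f) = 2.71 × 0.3413 = 0.9250 kΩ.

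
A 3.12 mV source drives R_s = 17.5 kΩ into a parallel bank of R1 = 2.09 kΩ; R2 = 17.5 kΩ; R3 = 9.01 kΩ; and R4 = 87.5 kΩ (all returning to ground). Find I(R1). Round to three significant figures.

Equivalent of the parallel group: R_p = 1.520 kΩ.
V_A by voltage divider: V_A = 3.12 × 1.520/(17.5 + 1.520) = 0.2493 mV.
Branch current I = V_A/R1 = 0.2493/2.09 = 0.1193 µA.

I ≈ 0.119 µA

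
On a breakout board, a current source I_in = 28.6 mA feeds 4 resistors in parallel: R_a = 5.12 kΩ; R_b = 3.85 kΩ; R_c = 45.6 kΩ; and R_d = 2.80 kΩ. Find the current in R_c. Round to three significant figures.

I ≈ 0.752 mA

Conductances: ΣG = 1/5.12 + 1/3.85 + 1/45.6 + 1/2.80 = 0.8341 (1/kΩ).
Current divider: I(R_c) = I_in · G_k/ΣG = 28.6 × (0.02193/0.8341) = 28.6 × 0.02629 = 0.7519 mA.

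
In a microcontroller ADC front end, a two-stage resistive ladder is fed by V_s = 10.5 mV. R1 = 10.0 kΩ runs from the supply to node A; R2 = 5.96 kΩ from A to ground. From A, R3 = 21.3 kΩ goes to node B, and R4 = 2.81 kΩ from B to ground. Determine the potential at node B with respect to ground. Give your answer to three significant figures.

V_B ≈ 0.396 mV

Node A sees R2 in parallel with the series input of stage 2, R3 + R4 = 24.11 kΩ.
R2 ‖ (R3+R4) = 4.779 kΩ.
V_A = 10.5 × 4.779/(10.0 + 4.779) = 3.395 mV.
Stage 2 is unloaded, so V_B = V_A · R4/(R3+R4) = 3.395 × 2.81/24.11 = 0.3957 mV.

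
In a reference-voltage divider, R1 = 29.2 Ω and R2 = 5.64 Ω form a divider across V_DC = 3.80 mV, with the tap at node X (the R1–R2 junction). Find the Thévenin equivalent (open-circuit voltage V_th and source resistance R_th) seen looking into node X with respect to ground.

V_th ≈ 0.615 mV, R_th ≈ 4.73 Ω

With X open, the divider is unloaded: V_th = 3.80 × 5.64/34.84 = 0.6152 mV.
With V_DC suppressed (replaced by a short), R_th = R1 ‖ R2 = (29.20 × 5.64)/(29.20 + 5.64) = 4.727 Ω.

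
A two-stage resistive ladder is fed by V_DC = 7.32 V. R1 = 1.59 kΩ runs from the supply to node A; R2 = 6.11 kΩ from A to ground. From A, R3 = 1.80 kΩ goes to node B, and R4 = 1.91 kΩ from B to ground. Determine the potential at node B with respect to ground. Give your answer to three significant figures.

V_B ≈ 2.23 V

The second stage (R3 + R4 = 3.710 kΩ) loads node A in parallel with R2.
Effective lower resistance at A: R2 ‖ 3.710 = 2.308 kΩ.
V_A = 7.32 × 2.308/(1.59 + 2.308) = 4.334 V.
Stage 2 is unloaded, so V_B = V_A · R4/(R3+R4) = 4.334 × 1.91/3.710 = 2.231 V.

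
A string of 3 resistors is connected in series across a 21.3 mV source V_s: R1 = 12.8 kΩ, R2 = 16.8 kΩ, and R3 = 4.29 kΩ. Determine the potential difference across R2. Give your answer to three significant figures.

Total series resistance ΣR = 12.8 + 16.8 + 4.29 = 33.89 kΩ.
By the voltage-divider rule, V = 21.3 × 16.80/33.89 = 10.56 mV.

V ≈ 10.6 mV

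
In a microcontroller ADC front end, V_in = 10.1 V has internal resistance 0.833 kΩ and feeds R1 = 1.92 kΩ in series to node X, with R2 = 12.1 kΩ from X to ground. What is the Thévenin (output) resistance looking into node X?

R_th ≈ 2.24 kΩ

R1' = 0.833 + 1.92 = 2.753 kΩ (source resistance + R1).
Looking into X with the source shorted: R_th = R1'·R2/(R1'+R2) = 2.753 × 12.1/14.85 = 2.243 kΩ.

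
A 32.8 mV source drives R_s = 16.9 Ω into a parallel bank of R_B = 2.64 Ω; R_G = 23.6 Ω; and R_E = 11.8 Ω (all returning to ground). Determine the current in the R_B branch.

I ≈ 1.30 mA

Combine the parallel branches: R_p = (1/2.64 + 1/23.6 + 1/11.8)⁻¹ = 1.977 Ω.
V_A = 32.8 × 1.977/18.88 = 3.435 mV.
Branch current I = V_A/R_B = 3.435/2.64 = 1.301 mA.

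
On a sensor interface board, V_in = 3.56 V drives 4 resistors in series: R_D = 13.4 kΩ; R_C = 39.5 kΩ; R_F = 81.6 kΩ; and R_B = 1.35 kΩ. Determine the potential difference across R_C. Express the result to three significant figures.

V ≈ 1.04 V

ΣR = 13.4 + 39.5 + 81.6 + 1.35 = 135.8 kΩ.
Voltage divider: V = V_in · (39.50 / 135.8) = 3.56 × 0.2908 = 1.035 V.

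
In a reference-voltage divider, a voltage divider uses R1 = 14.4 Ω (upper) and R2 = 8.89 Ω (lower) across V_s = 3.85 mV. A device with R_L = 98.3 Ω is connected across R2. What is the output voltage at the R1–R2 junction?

The load sits in parallel with R2, giving an effective lower resistance R2' = R2·R_L/(R2+R_L) = 8.153 Ω.
Then V_out = V_s · R2'/(R1 + R2') = 3.85 × 8.153/22.55 = 1.392 mV.
(Unloaded it would be 1.47 mV; the load pulls it down.)

V_out ≈ 1.39 mV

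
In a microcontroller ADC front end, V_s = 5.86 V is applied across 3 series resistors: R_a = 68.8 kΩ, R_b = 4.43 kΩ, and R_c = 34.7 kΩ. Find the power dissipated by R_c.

P ≈ 0.102 mW

Series current I = V_s/ΣR = 5.86/107.9 = 0.05429 mA.
P = I²R = 0.002948 × 34.7 = 0.1023 mW.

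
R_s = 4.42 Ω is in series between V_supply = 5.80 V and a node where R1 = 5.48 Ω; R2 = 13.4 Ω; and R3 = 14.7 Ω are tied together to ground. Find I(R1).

I ≈ 0.434 A

Combine the parallel branches: R_p = (1/5.48 + 1/13.4 + 1/14.7)⁻¹ = 3.076 Ω.
V_A by voltage divider: V_A = 5.80 × 3.076/(4.42 + 3.076) = 2.380 V.
Branch current I = V_A/R1 = 2.380/5.48 = 0.4343 A.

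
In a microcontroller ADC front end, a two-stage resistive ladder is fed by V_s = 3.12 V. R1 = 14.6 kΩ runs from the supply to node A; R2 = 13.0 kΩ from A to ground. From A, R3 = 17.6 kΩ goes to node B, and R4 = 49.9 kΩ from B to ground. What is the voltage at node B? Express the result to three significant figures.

Node A sees R2 in parallel with the series input of stage 2, R3 + R4 = 67.50 kΩ.
Effective lower resistance at A: R2 ‖ 67.50 = 10.90 kΩ.
First divider: V_A = V_s · 10.90/(14.6 + 10.90) = 1.334 V.
V_B = V_A × 0.7393 = 0.9859 V.

V_B ≈ 0.986 V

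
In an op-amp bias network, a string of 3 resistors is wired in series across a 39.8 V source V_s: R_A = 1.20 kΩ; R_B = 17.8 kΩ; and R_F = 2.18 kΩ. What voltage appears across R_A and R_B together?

V ≈ 35.7 V

Total series resistance ΣR = 1.20 + 17.8 + 2.18 = 21.18 kΩ.
R_{R_A..R_B} = 1.20 + 17.8 = 19.00 kΩ.
Voltage divider: V = V_s · (19.00 / 21.18) = 39.8 × 0.8971 = 35.70 V.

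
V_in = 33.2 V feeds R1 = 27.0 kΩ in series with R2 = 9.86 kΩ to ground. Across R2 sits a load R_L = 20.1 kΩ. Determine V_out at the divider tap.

V_out ≈ 6.53 V

The load sits in parallel with R2, giving an effective lower resistance R2' = R2·R_L/(R2+R_L) = 6.615 kΩ.
Now apply the divider: V_out = 33.2 × 0.1968 = 6.533 V.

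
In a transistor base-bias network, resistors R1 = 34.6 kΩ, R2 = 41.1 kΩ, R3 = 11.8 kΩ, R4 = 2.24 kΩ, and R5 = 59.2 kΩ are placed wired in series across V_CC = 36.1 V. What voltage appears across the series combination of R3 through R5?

V ≈ 17.8 V

Total series resistance ΣR = 34.6 + 41.1 + 11.8 + 2.24 + 59.2 = 148.9 kΩ.
R_{R3..R5} = 11.8 + 2.24 + 59.2 = 73.24 kΩ.
By the voltage-divider rule, V = 36.1 × 73.24/148.9 = 17.75 V.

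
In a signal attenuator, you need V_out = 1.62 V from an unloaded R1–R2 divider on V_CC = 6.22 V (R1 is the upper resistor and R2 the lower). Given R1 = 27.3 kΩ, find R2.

The divider ratio is R2/(R1+R2) = 1.62/6.22 = 0.2605.
Rearranging, R2 = R1·k/(1−k) = 27.3 × 0.3522 = 9.614 kΩ.

R2 ≈ 9.61 kΩ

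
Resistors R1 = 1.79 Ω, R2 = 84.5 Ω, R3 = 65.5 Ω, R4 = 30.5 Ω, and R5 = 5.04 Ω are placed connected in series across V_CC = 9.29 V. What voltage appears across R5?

ΣR = 1.79 + 84.5 + 65.5 + 30.5 + 5.04 = 187.3 Ω.
By the voltage-divider rule, V = 9.29 × 5.040/187.3 = 0.2499 V.

V ≈ 0.250 V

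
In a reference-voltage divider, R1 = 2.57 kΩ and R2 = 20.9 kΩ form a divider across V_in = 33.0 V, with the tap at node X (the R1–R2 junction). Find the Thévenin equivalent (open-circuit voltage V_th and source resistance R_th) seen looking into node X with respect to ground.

With X open, the divider is unloaded: V_th = 33.0 × 20.9/23.47 = 29.39 V.
With V_in suppressed (replaced by a short), R_th = R1 ‖ R2 = (2.570 × 20.9)/(2.570 + 20.9) = 2.289 kΩ.

V_th ≈ 29.4 V, R_th ≈ 2.29 kΩ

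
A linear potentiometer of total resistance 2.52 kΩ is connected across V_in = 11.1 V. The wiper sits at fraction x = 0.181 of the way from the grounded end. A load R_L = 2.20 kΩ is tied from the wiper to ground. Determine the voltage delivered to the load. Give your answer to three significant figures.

Lower segment x·R_p = 0.4561 kΩ; upper segment (1−x)·R_p = 2.064 kΩ.
(x·R_p) ‖ R_L = 0.3778 kΩ.
V_out = 11.1 × 0.3778/(2.064 + 0.3778) = 1.717 V.

V_out ≈ 1.72 V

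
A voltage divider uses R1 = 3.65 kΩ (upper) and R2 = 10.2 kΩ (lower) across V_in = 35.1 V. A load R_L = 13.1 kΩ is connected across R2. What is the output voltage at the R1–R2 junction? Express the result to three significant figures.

R2 ‖ R_L = (10.2 × 13.1)/(10.2 + 13.1) = 5.735 kΩ.
Then V_out = V_in · R2'/(R1 + R2') = 35.1 × 5.735/9.385 = 21.45 V.
(Unloaded it would be 25.8 V; the load pulls it down.)

V_out ≈ 21.4 V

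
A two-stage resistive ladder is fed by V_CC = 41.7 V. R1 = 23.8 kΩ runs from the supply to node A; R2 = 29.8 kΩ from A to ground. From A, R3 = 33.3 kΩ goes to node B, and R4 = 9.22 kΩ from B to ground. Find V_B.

V_B ≈ 3.83 V

Looking into the second stage from A: R3 + R4 = 42.52 kΩ appears in parallel with R2.
Effective lower resistance at A: R2 ‖ 42.52 = 17.52 kΩ.
V_A = 41.7 × 17.52/(23.8 + 17.52) = 17.68 V.
Then the unloaded second divider: V_B = V_A × R4/(R3+R4) = 17.68 × 0.2168 = 3.834 V.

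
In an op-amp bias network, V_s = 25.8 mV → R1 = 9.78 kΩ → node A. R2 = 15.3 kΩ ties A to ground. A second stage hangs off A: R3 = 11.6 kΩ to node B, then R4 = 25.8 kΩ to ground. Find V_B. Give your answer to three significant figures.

The second stage (R3 + R4 = 37.40 kΩ) loads node A in parallel with R2.
R2 ‖ (R3+R4) = 10.86 kΩ.
First divider: V_A = V_s · 10.86/(9.78 + 10.86) = 13.57 mV.
Stage 2 is unloaded, so V_B = V_A · R4/(R3+R4) = 13.57 × 25.8/37.40 = 9.364 mV.

V_B ≈ 9.36 mV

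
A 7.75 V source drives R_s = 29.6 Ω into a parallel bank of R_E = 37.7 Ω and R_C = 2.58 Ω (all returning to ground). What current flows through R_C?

I ≈ 0.227 A

Parallel bank: R_p = 1/(1/37.7 + 1/2.58) = 2.415 Ω.
V_A by voltage divider: V_A = 7.75 × 2.415/(29.6 + 2.415) = 0.5846 V.
Branch current I = V_A/R_C = 0.5846/2.58 = 0.2266 A.
(Check via current divider: I_total = 0.2421 A; share G_k/ΣG = 0.9359 → same result.)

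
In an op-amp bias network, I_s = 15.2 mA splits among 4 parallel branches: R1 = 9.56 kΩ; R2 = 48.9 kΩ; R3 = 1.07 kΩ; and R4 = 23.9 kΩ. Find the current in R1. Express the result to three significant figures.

I ≈ 1.44 mA

Conductances: ΣG = 1/9.56 + 1/48.9 + 1/1.07 + 1/23.9 = 1.101 (1/kΩ).
R1 takes the fraction G_k/ΣG = 0.1046/1.101 = 0.09497, so I = 15.2 × 0.09497 = 1.443 mA.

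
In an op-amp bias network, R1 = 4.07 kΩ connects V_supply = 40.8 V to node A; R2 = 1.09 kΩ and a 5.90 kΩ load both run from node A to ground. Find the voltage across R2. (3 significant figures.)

V_out ≈ 7.52 V

R2 ‖ R_L = (1.09 × 5.90)/(1.09 + 5.90) = 0.9200 kΩ.
Now apply the divider: V_out = 40.8 × 0.1844 = 7.522 V.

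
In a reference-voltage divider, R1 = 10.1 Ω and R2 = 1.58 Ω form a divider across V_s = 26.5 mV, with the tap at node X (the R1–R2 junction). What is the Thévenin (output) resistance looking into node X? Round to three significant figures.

R_th ≈ 1.37 Ω

With V_s suppressed (replaced by a short), R_th = R1 ‖ R2 = (10.10 × 1.58)/(10.10 + 1.58) = 1.366 Ω.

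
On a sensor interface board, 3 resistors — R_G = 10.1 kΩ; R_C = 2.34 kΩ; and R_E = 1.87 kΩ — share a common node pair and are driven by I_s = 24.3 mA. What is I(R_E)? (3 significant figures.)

Conductances: ΣG = 1/10.1 + 1/2.34 + 1/1.87 = 1.061 (1/kΩ).
Current divider: I(R_E) = I_s · G_k/ΣG = 24.3 × (0.5348/1.061) = 24.3 × 0.5040 = 12.25 mA.

I ≈ 12.2 mA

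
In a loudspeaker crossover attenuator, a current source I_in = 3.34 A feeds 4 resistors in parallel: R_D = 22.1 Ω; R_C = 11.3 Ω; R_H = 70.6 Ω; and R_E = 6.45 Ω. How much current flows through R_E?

I ≈ 1.71 A

Total conductance ΣG = 1/22.1 + 1/11.3 + 1/70.6 + 1/6.45 = 0.3029 (units of 1/Ω).
R_E takes the fraction G_k/ΣG = 0.1550/0.3029 = 0.5118, so I = 3.34 × 0.5118 = 1.709 A.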